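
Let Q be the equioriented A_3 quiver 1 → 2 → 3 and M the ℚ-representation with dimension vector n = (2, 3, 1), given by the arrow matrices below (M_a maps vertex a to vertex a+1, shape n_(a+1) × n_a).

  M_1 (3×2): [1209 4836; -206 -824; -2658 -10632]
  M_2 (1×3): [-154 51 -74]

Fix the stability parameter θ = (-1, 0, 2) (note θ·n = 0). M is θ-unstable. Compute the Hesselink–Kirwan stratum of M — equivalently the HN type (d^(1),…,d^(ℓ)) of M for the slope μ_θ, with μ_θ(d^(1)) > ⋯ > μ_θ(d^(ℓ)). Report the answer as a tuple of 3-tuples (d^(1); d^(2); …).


Via rank(M_{q-1}∘⋯∘M_p): M ≅ I[1,1], I[1,2], I[2,2], I[2,3].
μ_θ-semistable layers: μ^(1)=2; μ^(2)=0; μ^(3)=-1

((0, 0, 1); (0, 3, 0); (2, 0, 0))


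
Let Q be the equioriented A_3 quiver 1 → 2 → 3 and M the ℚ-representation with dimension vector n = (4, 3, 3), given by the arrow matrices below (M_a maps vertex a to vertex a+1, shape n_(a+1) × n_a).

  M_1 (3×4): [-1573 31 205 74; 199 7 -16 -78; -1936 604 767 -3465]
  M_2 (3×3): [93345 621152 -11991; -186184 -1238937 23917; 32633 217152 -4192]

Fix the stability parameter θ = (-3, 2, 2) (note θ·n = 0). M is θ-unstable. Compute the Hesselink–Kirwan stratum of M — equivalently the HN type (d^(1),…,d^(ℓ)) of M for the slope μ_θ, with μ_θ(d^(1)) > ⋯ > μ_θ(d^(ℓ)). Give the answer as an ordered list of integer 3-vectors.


Via rank(M_{q-1}∘⋯∘M_p): M ≅ I[1,1], I[1,3]^3.
μ_θ-semistable layers: μ^(1)=2; μ^(2)=-3

((0, 3, 3); (4, 0, 0))


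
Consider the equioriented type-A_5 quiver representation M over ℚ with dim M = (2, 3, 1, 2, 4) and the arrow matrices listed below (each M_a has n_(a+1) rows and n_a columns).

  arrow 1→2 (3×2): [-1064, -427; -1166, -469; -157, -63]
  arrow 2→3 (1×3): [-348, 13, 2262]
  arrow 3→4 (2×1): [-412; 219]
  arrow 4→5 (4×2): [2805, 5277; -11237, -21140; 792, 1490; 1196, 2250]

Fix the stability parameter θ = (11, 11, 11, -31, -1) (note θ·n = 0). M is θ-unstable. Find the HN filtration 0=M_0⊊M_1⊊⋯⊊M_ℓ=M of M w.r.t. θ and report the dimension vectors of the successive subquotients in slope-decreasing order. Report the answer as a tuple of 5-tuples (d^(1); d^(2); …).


Barcode: M ≅ I[1,2], I[1,5], I[2,2], I[4,5], I[5,5]^2. HN layers by μ_θ (4 steps, strictly decreasing):
  μ^(1)=11; μ^(2)=1/5; μ^(3)=-1; μ^(4)=-31

((1, 2, 0, 0, 0); (1, 1, 1, 1, 1); (0, 0, 0, 0, 3); (0, 0, 0, 1, 0))


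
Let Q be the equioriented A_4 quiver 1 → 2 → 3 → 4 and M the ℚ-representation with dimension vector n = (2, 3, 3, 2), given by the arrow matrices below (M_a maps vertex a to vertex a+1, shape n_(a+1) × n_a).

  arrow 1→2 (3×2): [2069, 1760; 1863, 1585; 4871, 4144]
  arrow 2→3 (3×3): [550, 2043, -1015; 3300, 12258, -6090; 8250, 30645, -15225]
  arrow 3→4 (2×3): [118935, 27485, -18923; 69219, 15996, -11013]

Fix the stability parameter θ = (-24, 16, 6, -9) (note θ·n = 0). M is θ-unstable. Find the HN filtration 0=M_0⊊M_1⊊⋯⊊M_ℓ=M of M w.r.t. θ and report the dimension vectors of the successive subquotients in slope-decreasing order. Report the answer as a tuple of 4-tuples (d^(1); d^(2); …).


Via rank(M_{q-1}∘⋯∘M_p): M ≅ I[1,2], I[1,3], I[2,2], I[3,4]^2.
μ_θ-semistable layers: μ^(1)=16; μ^(2)=11; μ^(3)=-3/2; μ^(4)=-24

((0, 2, 0, 0); (0, 1, 1, 0); (0, 0, 2, 2); (2, 0, 0, 0))


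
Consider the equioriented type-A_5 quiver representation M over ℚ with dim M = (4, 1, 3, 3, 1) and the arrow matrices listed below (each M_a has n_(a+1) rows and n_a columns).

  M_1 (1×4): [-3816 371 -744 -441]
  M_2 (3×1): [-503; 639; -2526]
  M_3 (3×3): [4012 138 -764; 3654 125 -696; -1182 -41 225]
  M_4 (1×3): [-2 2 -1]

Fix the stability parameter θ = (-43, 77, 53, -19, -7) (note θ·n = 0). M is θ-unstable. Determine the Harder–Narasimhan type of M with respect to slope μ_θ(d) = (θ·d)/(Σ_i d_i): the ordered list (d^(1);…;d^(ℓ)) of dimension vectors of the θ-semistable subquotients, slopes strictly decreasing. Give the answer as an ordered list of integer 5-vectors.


Interval decomposition of M: I[1,1]^3, I[1,5], I[3,3], I[3,4], I[4,4].
HN type (ℓ=5): μ^(1)=53; μ^(2)=26; μ^(3)=17; μ^(4)=-19; μ^(5)=-43

((0, 0, 1, 0, 0); (0, 1, 1, 1, 1); (0, 0, 1, 1, 0); (0, 0, 0, 1, 0); (4, 0, 0, 0, 0))


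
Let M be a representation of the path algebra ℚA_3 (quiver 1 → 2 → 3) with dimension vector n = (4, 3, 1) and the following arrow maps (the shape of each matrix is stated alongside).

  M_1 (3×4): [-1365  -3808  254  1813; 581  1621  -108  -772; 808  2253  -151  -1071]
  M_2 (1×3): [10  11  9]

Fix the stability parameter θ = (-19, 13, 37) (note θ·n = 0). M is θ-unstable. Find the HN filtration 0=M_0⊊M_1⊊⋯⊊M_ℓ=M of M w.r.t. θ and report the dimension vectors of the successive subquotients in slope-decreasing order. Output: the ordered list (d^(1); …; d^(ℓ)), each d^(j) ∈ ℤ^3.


Interval decomposition of M: I[1,1], I[1,2]^2, I[1,3].
HN type (ℓ=3): μ^(1)=37; μ^(2)=13; μ^(3)=-19

((0, 0, 1); (0, 3, 0); (4, 0, 0))


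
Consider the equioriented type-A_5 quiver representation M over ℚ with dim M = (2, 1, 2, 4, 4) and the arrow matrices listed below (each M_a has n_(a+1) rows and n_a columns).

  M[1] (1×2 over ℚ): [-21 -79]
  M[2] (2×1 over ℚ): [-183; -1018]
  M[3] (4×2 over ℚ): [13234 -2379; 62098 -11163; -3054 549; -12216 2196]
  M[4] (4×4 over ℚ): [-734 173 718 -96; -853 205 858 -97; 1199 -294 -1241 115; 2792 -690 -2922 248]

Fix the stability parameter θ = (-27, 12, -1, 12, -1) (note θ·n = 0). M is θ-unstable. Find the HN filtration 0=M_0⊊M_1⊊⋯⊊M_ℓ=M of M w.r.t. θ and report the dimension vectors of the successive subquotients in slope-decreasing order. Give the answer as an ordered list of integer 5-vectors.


Via rank(M_{q-1}∘⋯∘M_p): M ≅ I[1,1], I[1,3], I[3,5], I[4,4], I[4,5]^2, I[5,5].
μ_θ-semistable layers: μ^(1)=12; μ^(2)=11/2; μ^(3)=-1; μ^(4)=-27

((0, 0, 0, 1, 0); (0, 1, 1, 3, 3); (0, 0, 1, 0, 1); (2, 0, 0, 0, 0))


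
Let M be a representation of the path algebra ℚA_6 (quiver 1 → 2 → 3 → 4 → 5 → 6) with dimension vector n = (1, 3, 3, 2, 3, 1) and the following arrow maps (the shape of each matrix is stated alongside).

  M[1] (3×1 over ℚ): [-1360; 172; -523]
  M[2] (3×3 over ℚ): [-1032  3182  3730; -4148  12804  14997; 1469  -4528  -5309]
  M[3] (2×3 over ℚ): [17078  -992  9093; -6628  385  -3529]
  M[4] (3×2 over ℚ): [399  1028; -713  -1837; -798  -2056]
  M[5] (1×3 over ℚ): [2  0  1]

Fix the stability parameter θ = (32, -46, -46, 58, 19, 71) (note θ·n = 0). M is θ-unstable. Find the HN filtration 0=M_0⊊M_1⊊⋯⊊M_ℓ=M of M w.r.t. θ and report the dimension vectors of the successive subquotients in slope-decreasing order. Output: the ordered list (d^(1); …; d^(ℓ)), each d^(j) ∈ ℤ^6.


Barcode: M ≅ I[1,5], I[2,3], I[2,5], I[5,6]. HN layers by μ_θ (5 steps, strictly decreasing):
  μ^(1)=71; μ^(2)=77/2; μ^(3)=19; μ^(4)=-20; μ^(5)=-46

((0, 0, 0, 0, 0, 1); (0, 0, 0, 2, 2, 0); (0, 0, 0, 0, 1, 0); (1, 1, 1, 0, 0, 0); (0, 2, 2, 0, 0, 0))


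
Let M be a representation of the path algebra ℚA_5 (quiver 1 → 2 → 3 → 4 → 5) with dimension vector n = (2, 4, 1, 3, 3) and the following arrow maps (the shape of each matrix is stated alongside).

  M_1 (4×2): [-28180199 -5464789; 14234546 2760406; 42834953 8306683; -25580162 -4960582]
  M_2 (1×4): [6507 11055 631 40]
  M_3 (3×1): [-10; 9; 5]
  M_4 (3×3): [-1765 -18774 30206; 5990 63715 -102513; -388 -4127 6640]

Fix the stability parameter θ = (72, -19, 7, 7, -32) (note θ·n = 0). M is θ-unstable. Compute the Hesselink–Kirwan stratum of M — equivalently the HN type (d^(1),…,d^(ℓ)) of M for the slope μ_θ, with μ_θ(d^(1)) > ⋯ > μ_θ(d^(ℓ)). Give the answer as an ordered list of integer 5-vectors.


Barcode: M ≅ I[1,1], I[1,2], I[2,2]^2, I[2,5], I[4,5]^2. HN layers by μ_θ (5 steps, strictly decreasing):
  μ^(1)=72; μ^(2)=53/2; μ^(3)=-6; μ^(4)=-25/2; μ^(5)=-19

((1, 0, 0, 0, 0); (1, 1, 0, 0, 0); (0, 0, 1, 1, 1); (0, 0, 0, 2, 2); (0, 3, 0, 0, 0))


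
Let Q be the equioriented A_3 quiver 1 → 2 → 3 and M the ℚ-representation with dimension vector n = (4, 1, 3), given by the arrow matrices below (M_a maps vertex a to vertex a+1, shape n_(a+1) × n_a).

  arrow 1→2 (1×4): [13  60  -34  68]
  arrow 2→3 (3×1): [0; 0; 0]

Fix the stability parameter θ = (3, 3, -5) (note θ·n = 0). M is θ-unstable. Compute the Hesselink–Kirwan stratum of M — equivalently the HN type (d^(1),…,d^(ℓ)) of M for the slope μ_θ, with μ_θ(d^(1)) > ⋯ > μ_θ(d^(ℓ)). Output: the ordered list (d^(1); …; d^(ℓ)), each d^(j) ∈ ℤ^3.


Barcode: M ≅ I[1,1]^3, I[1,2], I[3,3]^3. HN layers by μ_θ (2 steps, strictly decreasing):
  μ^(1)=3; μ^(2)=-5

((4, 1, 0); (0, 0, 3))


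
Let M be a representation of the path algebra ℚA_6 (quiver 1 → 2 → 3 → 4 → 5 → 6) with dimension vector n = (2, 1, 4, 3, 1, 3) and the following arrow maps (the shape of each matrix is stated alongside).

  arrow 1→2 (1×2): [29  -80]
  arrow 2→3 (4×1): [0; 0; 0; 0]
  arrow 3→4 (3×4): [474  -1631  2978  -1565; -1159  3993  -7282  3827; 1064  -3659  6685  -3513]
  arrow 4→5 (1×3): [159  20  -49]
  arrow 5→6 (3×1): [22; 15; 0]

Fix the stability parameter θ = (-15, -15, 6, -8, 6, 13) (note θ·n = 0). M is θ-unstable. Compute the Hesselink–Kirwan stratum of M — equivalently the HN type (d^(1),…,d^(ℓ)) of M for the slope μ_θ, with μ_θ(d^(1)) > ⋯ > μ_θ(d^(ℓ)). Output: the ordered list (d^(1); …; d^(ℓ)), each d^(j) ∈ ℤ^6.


Interval decomposition of M: I[1,1], I[1,2], I[3,3], I[3,4]^2, I[3,6], I[6,6]^2.
HN type (ℓ=4): μ^(1)=13; μ^(2)=6; μ^(3)=-1; μ^(4)=-15

((0, 0, 0, 0, 0, 3); (0, 0, 1, 0, 1, 0); (0, 0, 3, 3, 0, 0); (2, 1, 0, 0, 0, 0))


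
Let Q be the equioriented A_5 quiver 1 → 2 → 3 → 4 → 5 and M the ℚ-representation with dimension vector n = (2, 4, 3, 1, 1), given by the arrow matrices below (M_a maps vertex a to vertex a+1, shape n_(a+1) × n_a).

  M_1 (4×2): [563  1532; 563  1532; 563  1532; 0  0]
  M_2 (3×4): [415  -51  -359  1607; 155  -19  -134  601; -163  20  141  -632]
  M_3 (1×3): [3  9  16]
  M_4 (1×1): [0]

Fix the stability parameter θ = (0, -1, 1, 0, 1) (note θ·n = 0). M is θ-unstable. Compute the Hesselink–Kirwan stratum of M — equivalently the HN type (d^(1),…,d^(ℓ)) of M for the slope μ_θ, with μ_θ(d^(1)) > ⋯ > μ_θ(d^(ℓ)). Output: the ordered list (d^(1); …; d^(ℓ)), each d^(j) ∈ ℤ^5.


Barcode: M ≅ I[1,1], I[1,4], I[2,2], I[2,3]^2, I[5,5]. HN layers by μ_θ (5 steps, strictly decreasing):
  μ^(1)=1; μ^(2)=1/2; μ^(3)=0; μ^(4)=-1/2; μ^(5)=-1

((0, 0, 2, 0, 1); (0, 0, 1, 1, 0); (1, 0, 0, 0, 0); (1, 1, 0, 0, 0); (0, 3, 0, 0, 0))


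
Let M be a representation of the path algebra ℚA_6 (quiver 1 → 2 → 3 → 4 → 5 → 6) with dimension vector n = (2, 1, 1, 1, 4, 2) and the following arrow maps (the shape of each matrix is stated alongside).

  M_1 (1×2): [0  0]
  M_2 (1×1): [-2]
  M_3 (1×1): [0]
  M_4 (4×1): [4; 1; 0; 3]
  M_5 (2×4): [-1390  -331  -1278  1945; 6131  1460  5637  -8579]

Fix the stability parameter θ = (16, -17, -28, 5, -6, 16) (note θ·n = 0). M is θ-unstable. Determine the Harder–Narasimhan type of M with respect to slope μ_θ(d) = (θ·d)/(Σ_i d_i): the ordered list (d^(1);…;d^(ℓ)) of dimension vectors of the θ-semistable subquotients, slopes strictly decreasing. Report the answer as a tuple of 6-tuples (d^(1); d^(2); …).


Interval decomposition of M: I[1,1]^2, I[2,3], I[4,6], I[5,5]^2, I[5,6].
HN type (ℓ=4): μ^(1)=16; μ^(2)=-1/2; μ^(3)=-6; μ^(4)=-45/2

((2, 0, 0, 0, 0, 2); (0, 0, 0, 1, 1, 0); (0, 0, 0, 0, 3, 0); (0, 1, 1, 0, 0, 0))


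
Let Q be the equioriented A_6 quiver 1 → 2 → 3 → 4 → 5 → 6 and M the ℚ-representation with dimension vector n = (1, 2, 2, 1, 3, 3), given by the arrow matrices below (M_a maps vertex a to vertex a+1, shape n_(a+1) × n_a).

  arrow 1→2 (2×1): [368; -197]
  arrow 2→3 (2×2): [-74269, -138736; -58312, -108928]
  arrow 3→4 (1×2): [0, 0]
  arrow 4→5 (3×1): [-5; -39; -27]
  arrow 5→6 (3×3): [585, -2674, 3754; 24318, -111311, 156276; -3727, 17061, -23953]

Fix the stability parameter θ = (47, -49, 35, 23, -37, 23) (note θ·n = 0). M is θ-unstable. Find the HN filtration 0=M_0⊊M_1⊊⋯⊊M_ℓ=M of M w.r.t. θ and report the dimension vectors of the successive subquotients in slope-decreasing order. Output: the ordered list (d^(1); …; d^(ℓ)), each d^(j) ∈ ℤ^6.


Interval decomposition of M: I[1,2], I[2,3], I[3,3], I[4,6], I[5,6]^2.
HN type (ℓ=6): μ^(1)=35; μ^(2)=23; μ^(3)=-1; μ^(4)=-7; μ^(5)=-37; μ^(6)=-49

((0, 0, 2, 0, 0, 0); (0, 0, 0, 0, 0, 3); (1, 1, 0, 0, 0, 0); (0, 0, 0, 1, 1, 0); (0, 0, 0, 0, 2, 0); (0, 1, 0, 0, 0, 0))


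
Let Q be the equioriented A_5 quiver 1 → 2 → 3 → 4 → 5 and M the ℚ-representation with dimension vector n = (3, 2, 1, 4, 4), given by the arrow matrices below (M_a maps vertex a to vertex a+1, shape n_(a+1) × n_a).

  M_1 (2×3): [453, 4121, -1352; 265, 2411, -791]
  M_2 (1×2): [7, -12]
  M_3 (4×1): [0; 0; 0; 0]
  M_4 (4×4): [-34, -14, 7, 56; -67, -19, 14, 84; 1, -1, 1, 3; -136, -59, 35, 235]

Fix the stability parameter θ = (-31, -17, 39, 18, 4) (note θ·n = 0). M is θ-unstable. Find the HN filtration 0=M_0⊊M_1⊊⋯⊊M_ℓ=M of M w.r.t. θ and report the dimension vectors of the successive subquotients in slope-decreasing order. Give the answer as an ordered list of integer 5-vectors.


Via rank(M_{q-1}∘⋯∘M_p): M ≅ I[1,1], I[1,2], I[1,3], I[4,5]^4.
μ_θ-semistable layers: μ^(1)=39; μ^(2)=11; μ^(3)=-17; μ^(4)=-31

((0, 0, 1, 0, 0); (0, 0, 0, 4, 4); (0, 2, 0, 0, 0); (3, 0, 0, 0, 0))


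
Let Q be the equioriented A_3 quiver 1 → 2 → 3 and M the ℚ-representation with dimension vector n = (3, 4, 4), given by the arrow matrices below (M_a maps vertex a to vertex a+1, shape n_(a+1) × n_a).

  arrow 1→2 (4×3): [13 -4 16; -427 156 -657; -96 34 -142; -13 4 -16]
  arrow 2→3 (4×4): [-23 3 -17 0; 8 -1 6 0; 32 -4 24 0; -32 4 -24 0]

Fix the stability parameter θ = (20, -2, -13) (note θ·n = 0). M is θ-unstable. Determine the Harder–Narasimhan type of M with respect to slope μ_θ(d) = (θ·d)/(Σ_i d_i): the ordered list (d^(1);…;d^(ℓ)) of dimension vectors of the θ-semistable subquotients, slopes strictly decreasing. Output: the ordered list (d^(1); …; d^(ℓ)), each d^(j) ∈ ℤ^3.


Via rank(M_{q-1}∘⋯∘M_p): M ≅ I[1,2], I[1,3]^2, I[2,2], I[3,3]^2.
μ_θ-semistable layers: μ^(1)=9; μ^(2)=5/3; μ^(3)=-2; μ^(4)=-13

((1, 1, 0); (2, 2, 2); (0, 1, 0); (0, 0, 2))


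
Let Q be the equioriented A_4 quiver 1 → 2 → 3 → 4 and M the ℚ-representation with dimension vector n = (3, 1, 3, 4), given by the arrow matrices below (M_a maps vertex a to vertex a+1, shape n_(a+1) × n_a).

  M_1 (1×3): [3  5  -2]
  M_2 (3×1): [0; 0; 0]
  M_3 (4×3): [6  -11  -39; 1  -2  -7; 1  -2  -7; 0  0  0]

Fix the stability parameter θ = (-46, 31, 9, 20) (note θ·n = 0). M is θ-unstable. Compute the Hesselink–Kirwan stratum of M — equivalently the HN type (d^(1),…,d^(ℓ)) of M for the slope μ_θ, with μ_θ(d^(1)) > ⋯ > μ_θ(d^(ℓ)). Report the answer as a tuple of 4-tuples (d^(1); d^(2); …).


Barcode: M ≅ I[1,1]^2, I[1,2], I[3,3], I[3,4]^2, I[4,4]^2. HN layers by μ_θ (4 steps, strictly decreasing):
  μ^(1)=31; μ^(2)=20; μ^(3)=9; μ^(4)=-46

((0, 1, 0, 0); (0, 0, 0, 4); (0, 0, 3, 0); (3, 0, 0, 0))


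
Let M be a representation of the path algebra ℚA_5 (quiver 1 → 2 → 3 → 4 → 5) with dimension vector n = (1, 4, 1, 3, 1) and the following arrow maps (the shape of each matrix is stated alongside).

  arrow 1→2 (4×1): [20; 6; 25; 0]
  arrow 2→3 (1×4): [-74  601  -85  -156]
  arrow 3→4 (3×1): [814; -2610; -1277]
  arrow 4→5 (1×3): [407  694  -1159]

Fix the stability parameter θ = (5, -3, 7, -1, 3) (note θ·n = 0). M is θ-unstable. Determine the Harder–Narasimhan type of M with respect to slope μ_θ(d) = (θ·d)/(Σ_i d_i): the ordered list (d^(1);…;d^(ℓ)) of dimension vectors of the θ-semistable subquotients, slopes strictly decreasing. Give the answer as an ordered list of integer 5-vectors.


Via rank(M_{q-1}∘⋯∘M_p): M ≅ I[1,5], I[2,2]^3, I[4,4]^2.
μ_θ-semistable layers: μ^(1)=3; μ^(2)=1; μ^(3)=-1; μ^(4)=-3

((0, 0, 1, 1, 1); (1, 1, 0, 0, 0); (0, 0, 0, 2, 0); (0, 3, 0, 0, 0))


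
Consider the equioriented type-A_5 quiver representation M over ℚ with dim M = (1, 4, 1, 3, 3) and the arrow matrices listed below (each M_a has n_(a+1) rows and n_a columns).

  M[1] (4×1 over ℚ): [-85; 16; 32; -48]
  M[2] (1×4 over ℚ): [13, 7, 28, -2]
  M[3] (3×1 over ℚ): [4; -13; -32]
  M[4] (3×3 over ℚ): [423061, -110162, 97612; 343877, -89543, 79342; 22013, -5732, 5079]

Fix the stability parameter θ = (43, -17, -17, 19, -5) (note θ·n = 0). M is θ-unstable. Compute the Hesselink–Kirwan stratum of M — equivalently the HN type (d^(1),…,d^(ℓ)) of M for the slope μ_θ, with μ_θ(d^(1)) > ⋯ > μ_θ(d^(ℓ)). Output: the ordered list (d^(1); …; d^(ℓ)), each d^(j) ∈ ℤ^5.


Barcode: M ≅ I[1,5], I[2,2]^3, I[4,5]^2. HN layers by μ_θ (3 steps, strictly decreasing):
  μ^(1)=7; μ^(2)=3; μ^(3)=-17

((0, 0, 0, 3, 3); (1, 1, 1, 0, 0); (0, 3, 0, 0, 0))


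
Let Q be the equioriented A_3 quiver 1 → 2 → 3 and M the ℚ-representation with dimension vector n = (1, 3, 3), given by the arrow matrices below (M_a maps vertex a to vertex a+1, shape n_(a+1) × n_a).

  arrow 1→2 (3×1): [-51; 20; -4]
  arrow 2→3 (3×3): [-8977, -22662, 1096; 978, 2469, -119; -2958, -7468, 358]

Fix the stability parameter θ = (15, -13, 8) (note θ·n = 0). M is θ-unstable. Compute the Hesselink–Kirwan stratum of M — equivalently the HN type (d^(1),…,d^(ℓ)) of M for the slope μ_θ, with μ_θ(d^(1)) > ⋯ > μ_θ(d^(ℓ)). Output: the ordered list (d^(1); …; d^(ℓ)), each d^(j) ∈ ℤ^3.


Barcode: M ≅ I[1,3], I[2,3]^2. HN layers by μ_θ (3 steps, strictly decreasing):
  μ^(1)=8; μ^(2)=1; μ^(3)=-13

((0, 0, 3); (1, 1, 0); (0, 2, 0))


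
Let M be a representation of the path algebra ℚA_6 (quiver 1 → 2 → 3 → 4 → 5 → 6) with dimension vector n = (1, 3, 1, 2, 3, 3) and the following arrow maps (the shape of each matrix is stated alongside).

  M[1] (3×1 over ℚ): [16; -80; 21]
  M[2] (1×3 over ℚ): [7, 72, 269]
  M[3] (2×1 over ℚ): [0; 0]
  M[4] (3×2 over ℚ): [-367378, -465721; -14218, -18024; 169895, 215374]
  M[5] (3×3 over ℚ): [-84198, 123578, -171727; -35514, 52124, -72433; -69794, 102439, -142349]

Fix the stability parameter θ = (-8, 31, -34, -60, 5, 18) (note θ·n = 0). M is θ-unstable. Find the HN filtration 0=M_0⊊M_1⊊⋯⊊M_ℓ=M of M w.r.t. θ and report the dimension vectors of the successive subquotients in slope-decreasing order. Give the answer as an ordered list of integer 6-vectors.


Barcode: M ≅ I[1,3], I[2,2]^2, I[4,5], I[4,6], I[5,6], I[6,6]. HN layers by μ_θ (6 steps, strictly decreasing):
  μ^(1)=31; μ^(2)=18; μ^(3)=5; μ^(4)=-3/2; μ^(5)=-8; μ^(6)=-60

((0, 2, 0, 0, 0, 0); (0, 0, 0, 0, 0, 3); (0, 0, 0, 0, 3, 0); (0, 1, 1, 0, 0, 0); (1, 0, 0, 0, 0, 0); (0, 0, 0, 2, 0, 0))


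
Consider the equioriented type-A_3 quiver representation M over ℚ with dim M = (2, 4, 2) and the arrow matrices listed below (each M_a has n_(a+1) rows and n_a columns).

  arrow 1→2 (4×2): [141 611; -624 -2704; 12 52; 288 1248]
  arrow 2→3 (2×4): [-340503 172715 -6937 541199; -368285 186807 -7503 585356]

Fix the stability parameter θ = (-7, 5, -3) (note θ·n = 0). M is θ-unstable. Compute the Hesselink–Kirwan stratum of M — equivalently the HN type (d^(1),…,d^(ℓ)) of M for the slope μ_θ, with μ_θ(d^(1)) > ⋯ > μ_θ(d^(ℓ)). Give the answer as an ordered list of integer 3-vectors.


Interval decomposition of M: I[1,1], I[1,3], I[2,2]^2, I[2,3].
HN type (ℓ=3): μ^(1)=5; μ^(2)=1; μ^(3)=-7

((0, 2, 0); (0, 2, 2); (2, 0, 0))


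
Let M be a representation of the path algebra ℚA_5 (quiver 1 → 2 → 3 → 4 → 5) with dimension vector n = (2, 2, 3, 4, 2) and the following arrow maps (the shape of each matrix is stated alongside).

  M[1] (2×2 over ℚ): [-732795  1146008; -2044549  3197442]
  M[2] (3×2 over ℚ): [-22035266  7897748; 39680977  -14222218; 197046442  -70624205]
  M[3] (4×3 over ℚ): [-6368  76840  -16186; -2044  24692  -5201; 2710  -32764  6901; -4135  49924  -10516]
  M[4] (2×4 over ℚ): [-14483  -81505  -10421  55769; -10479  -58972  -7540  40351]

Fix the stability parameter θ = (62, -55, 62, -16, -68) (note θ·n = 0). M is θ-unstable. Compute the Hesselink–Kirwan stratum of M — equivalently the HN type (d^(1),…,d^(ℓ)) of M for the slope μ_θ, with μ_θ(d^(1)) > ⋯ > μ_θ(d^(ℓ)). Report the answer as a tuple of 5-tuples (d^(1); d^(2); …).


Interval decomposition of M: I[1,4], I[1,5], I[3,3], I[4,4], I[4,5].
HN type (ℓ=6): μ^(1)=62; μ^(2)=23; μ^(3)=7/2; μ^(4)=-3; μ^(5)=-16; μ^(6)=-42

((0, 0, 1, 0, 0); (0, 0, 1, 1, 0); (1, 1, 0, 0, 0); (1, 1, 1, 1, 1); (0, 0, 0, 1, 0); (0, 0, 0, 1, 1))


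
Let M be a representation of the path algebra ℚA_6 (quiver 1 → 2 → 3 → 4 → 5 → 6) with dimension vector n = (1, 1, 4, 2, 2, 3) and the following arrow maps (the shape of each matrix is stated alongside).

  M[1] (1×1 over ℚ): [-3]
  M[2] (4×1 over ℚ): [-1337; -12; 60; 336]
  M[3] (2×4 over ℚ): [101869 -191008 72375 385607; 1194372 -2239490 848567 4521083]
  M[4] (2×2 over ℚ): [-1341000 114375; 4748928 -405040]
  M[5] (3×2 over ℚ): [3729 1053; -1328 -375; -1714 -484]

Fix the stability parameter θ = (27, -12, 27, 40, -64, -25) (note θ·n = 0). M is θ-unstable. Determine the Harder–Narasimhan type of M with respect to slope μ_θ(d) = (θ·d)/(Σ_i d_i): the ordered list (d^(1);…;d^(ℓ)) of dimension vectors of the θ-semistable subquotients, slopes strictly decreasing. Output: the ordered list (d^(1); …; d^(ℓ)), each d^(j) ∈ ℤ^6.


Via rank(M_{q-1}∘⋯∘M_p): M ≅ I[1,4], I[3,3]^2, I[3,6], I[5,6], I[6,6].
μ_θ-semistable layers: μ^(1)=40; μ^(2)=27; μ^(3)=15/2; μ^(4)=-11/2; μ^(5)=-25; μ^(6)=-64

((0, 0, 0, 1, 0, 0); (0, 0, 3, 0, 0, 0); (1, 1, 0, 0, 0, 0); (0, 0, 1, 1, 1, 1); (0, 0, 0, 0, 0, 2); (0, 0, 0, 0, 1, 0))


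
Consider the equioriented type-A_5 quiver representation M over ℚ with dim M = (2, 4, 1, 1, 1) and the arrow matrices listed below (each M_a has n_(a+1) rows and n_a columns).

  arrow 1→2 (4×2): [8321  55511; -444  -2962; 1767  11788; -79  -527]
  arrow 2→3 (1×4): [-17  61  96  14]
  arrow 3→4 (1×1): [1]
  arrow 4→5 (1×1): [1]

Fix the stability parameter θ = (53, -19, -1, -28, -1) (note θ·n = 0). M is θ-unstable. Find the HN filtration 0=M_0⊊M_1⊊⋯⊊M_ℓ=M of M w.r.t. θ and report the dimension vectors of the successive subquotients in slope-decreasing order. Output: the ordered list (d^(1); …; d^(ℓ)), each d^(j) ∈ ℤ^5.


Via rank(M_{q-1}∘⋯∘M_p): M ≅ I[1,2], I[1,5], I[2,2]^2.
μ_θ-semistable layers: μ^(1)=17; μ^(2)=4/5; μ^(3)=-19

((1, 1, 0, 0, 0); (1, 1, 1, 1, 1); (0, 2, 0, 0, 0))


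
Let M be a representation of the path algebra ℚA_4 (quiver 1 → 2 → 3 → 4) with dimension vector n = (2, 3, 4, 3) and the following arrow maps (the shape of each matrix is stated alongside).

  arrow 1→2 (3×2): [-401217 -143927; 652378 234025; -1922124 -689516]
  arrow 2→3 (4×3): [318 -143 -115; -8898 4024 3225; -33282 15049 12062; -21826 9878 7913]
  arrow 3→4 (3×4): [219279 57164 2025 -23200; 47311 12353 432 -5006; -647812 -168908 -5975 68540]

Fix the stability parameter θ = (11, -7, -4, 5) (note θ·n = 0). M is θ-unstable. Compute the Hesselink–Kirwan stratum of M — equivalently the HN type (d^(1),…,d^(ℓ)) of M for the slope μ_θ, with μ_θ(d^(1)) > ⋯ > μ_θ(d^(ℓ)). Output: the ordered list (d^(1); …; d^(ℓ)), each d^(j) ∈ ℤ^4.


Via rank(M_{q-1}∘⋯∘M_p): M ≅ I[1,4]^2, I[2,4], I[3,3].
μ_θ-semistable layers: μ^(1)=5; μ^(2)=0; μ^(3)=-4; μ^(4)=-7

((0, 0, 0, 3); (2, 2, 2, 0); (0, 0, 2, 0); (0, 1, 0, 0))


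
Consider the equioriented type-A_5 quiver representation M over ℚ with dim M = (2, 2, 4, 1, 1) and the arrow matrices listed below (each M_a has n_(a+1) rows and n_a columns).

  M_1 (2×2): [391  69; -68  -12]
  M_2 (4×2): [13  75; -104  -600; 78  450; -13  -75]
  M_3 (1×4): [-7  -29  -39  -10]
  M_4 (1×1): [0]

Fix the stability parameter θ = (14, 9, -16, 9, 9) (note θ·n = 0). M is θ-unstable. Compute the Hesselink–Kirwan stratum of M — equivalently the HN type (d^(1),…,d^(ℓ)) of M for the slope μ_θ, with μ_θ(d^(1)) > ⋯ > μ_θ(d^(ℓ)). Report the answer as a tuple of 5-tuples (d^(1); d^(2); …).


Barcode: M ≅ I[1,1], I[1,4], I[2,2], I[3,3]^3, I[5,5]. HN layers by μ_θ (4 steps, strictly decreasing):
  μ^(1)=14; μ^(2)=9; μ^(3)=7/3; μ^(4)=-16

((1, 0, 0, 0, 0); (0, 1, 0, 1, 1); (1, 1, 1, 0, 0); (0, 0, 3, 0, 0))


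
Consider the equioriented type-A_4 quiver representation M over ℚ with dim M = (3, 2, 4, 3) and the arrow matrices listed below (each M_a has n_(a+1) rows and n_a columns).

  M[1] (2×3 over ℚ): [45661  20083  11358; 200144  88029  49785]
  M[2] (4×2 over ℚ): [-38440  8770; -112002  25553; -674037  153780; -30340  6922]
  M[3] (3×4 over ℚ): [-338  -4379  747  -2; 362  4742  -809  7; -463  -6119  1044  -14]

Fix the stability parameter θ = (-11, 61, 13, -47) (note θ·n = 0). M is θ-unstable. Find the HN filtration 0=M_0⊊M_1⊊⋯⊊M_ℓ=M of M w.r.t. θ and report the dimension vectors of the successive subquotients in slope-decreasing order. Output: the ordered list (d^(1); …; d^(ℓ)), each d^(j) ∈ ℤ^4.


Via rank(M_{q-1}∘⋯∘M_p): M ≅ I[1,1], I[1,4]^2, I[3,3], I[3,4].
μ_θ-semistable layers: μ^(1)=13; μ^(2)=9; μ^(3)=-11; μ^(4)=-17

((0, 0, 1, 0); (0, 2, 2, 2); (3, 0, 0, 0); (0, 0, 1, 1))


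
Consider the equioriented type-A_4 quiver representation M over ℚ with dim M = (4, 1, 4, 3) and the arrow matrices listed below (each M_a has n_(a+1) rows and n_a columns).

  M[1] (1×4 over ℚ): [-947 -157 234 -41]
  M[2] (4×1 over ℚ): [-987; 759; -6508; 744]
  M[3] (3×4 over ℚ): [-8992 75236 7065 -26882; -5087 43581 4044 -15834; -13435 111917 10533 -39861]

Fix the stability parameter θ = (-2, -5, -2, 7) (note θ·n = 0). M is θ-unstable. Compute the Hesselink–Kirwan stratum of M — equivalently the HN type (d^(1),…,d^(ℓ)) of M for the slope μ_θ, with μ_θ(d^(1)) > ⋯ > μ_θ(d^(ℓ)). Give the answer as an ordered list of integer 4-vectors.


Interval decomposition of M: I[1,1]^3, I[1,3], I[3,4]^3.
HN type (ℓ=3): μ^(1)=7; μ^(2)=-2; μ^(3)=-7/2

((0, 0, 0, 3); (3, 0, 4, 0); (1, 1, 0, 0))


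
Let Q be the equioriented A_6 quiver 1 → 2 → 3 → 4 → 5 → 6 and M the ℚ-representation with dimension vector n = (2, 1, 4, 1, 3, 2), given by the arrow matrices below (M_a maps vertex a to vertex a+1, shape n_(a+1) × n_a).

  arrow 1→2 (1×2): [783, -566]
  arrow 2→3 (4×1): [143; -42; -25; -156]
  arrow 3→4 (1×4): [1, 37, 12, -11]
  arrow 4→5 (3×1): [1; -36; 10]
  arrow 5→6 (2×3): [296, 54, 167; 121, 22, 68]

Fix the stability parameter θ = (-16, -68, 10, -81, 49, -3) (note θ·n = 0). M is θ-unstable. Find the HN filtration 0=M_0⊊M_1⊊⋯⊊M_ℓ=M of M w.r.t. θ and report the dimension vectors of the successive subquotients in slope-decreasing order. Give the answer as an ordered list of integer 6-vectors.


Via rank(M_{q-1}∘⋯∘M_p): M ≅ I[1,1], I[1,6], I[3,3]^3, I[5,5], I[5,6].
μ_θ-semistable layers: μ^(1)=49; μ^(2)=23; μ^(3)=10; μ^(4)=-16; μ^(5)=-71/2; μ^(6)=-42

((0, 0, 0, 0, 1, 0); (0, 0, 0, 0, 2, 2); (0, 0, 3, 0, 0, 0); (1, 0, 0, 0, 0, 0); (0, 0, 1, 1, 0, 0); (1, 1, 0, 0, 0, 0))


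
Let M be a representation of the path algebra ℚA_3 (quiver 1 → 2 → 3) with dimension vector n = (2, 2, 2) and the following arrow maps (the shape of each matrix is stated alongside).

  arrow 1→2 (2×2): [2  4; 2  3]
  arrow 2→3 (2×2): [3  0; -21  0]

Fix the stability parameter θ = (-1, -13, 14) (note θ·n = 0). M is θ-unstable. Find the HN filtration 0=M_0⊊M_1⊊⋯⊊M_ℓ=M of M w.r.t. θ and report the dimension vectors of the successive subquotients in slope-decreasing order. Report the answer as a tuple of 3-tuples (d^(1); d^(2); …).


Interval decomposition of M: I[1,2], I[1,3], I[3,3].
HN type (ℓ=2): μ^(1)=14; μ^(2)=-7

((0, 0, 2); (2, 2, 0))


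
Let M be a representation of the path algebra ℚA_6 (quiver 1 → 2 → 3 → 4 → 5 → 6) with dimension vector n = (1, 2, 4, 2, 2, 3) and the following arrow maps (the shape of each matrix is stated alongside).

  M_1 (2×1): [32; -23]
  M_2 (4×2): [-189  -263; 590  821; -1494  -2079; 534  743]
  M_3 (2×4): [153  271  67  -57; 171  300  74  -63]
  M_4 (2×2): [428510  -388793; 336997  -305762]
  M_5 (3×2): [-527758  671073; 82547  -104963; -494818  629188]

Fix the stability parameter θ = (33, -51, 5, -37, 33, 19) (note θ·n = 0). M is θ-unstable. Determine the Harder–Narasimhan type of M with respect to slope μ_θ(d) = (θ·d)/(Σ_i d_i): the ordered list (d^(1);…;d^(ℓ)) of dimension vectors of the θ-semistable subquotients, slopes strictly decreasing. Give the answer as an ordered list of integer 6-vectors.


Barcode: M ≅ I[1,3], I[2,6], I[3,3], I[3,6], I[6,6]. HN layers by μ_θ (6 steps, strictly decreasing):
  μ^(1)=26; μ^(2)=19; μ^(3)=5; μ^(4)=-9; μ^(5)=-16; μ^(6)=-51

((0, 0, 0, 0, 2, 2); (0, 0, 0, 0, 0, 1); (0, 0, 2, 0, 0, 0); (1, 1, 0, 0, 0, 0); (0, 0, 2, 2, 0, 0); (0, 1, 0, 0, 0, 0))


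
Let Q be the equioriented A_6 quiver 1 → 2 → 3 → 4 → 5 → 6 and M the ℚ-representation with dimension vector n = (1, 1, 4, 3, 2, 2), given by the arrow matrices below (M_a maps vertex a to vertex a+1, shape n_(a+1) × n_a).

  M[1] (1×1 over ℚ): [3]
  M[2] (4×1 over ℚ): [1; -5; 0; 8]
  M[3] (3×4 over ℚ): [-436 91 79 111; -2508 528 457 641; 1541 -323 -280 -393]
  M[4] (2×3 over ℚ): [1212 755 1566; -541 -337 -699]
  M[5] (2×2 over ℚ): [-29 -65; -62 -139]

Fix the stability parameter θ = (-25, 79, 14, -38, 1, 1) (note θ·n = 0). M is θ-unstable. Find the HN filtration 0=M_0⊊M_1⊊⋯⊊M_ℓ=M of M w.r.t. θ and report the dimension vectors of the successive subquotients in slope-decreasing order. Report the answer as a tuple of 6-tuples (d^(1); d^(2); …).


Via rank(M_{q-1}∘⋯∘M_p): M ≅ I[1,6], I[3,3], I[3,4], I[3,6].
μ_θ-semistable layers: μ^(1)=14; μ^(2)=57/5; μ^(3)=1; μ^(4)=-12; μ^(5)=-25

((0, 0, 1, 0, 0, 0); (0, 1, 1, 1, 1, 1); (0, 0, 0, 0, 1, 1); (0, 0, 2, 2, 0, 0); (1, 0, 0, 0, 0, 0))


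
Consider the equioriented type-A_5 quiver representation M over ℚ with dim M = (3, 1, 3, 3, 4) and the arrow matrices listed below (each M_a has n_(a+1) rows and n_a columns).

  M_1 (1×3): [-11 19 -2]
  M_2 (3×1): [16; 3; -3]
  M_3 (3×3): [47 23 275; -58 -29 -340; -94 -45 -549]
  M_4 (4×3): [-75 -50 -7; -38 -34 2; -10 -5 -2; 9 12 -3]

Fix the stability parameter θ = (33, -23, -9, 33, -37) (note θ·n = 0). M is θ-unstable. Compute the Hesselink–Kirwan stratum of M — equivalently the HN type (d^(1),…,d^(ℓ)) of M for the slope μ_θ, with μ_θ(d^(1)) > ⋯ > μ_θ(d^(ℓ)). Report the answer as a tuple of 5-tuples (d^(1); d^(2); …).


Via rank(M_{q-1}∘⋯∘M_p): M ≅ I[1,1]^2, I[1,5], I[3,4], I[3,5], I[5,5]^2.
μ_θ-semistable layers: μ^(1)=33; μ^(2)=-3/5; μ^(3)=-2; μ^(4)=-9; μ^(5)=-37

((2, 0, 0, 1, 0); (1, 1, 1, 1, 1); (0, 0, 0, 1, 1); (0, 0, 2, 0, 0); (0, 0, 0, 0, 2))


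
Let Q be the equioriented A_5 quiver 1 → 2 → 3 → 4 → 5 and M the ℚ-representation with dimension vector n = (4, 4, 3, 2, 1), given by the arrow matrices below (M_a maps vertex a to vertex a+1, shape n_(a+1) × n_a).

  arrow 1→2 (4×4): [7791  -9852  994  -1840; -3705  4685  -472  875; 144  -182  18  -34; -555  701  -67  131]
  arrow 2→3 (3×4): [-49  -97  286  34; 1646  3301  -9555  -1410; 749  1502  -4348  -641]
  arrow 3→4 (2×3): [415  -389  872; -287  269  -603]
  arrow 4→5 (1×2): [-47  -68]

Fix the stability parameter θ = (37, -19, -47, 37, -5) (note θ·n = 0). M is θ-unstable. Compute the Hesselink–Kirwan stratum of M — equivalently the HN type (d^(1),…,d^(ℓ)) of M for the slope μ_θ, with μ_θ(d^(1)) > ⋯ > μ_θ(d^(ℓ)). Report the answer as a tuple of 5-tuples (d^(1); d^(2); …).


Barcode: M ≅ I[1,1], I[1,3], I[1,4], I[1,5], I[2,2]. HN layers by μ_θ (4 steps, strictly decreasing):
  μ^(1)=37; μ^(2)=16; μ^(3)=-29/3; μ^(4)=-19

((1, 0, 0, 1, 0); (0, 0, 0, 1, 1); (3, 3, 3, 0, 0); (0, 1, 0, 0, 0))


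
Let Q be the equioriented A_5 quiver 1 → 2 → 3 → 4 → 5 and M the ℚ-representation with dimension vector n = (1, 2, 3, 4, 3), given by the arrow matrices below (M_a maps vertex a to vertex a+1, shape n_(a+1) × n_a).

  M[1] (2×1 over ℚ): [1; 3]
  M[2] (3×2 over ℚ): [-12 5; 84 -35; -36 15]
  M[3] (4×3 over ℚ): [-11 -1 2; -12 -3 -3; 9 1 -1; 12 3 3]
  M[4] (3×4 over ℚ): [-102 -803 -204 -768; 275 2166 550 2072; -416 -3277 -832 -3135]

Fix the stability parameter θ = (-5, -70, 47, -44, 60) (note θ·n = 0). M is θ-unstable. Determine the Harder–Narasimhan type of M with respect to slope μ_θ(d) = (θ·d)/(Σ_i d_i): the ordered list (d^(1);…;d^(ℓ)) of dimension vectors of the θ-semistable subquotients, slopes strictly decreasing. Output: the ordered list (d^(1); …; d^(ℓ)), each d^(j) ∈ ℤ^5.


Interval decomposition of M: I[1,4], I[2,2], I[3,5]^2, I[4,5].
HN type (ℓ=5): μ^(1)=60; μ^(2)=3/2; μ^(3)=-75/2; μ^(4)=-44; μ^(5)=-70

((0, 0, 0, 0, 3); (0, 0, 3, 3, 0); (1, 1, 0, 0, 0); (0, 0, 0, 1, 0); (0, 1, 0, 0, 0))


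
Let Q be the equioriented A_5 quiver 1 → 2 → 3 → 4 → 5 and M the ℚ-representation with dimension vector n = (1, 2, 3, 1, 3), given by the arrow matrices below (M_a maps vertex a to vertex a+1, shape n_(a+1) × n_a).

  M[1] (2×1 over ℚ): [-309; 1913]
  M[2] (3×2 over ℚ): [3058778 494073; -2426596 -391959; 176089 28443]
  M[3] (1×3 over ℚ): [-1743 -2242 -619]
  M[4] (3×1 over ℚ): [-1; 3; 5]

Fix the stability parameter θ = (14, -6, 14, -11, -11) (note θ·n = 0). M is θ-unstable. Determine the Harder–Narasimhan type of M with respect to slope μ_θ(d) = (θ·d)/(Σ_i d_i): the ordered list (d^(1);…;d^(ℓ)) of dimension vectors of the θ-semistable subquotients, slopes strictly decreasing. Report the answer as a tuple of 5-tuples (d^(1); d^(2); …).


Barcode: M ≅ I[1,5], I[2,3], I[3,3], I[5,5]^2. HN layers by μ_θ (4 steps, strictly decreasing):
  μ^(1)=14; μ^(2)=0; μ^(3)=-6; μ^(4)=-11

((0, 0, 2, 0, 0); (1, 1, 1, 1, 1); (0, 1, 0, 0, 0); (0, 0, 0, 0, 2))


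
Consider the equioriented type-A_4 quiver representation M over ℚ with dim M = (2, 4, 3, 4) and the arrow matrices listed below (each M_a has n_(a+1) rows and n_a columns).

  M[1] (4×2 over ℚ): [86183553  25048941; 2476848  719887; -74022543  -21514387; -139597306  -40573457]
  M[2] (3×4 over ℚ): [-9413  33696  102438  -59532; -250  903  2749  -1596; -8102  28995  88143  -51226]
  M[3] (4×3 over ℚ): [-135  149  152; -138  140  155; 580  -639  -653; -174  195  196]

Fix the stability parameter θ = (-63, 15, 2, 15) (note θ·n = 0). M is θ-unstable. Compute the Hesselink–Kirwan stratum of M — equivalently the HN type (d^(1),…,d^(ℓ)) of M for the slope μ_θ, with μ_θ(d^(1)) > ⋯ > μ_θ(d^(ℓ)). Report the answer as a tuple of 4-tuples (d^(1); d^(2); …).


Barcode: M ≅ I[1,4]^2, I[2,2], I[2,4], I[4,4]. HN layers by μ_θ (3 steps, strictly decreasing):
  μ^(1)=15; μ^(2)=17/2; μ^(3)=-63

((0, 1, 0, 4); (0, 3, 3, 0); (2, 0, 0, 0))


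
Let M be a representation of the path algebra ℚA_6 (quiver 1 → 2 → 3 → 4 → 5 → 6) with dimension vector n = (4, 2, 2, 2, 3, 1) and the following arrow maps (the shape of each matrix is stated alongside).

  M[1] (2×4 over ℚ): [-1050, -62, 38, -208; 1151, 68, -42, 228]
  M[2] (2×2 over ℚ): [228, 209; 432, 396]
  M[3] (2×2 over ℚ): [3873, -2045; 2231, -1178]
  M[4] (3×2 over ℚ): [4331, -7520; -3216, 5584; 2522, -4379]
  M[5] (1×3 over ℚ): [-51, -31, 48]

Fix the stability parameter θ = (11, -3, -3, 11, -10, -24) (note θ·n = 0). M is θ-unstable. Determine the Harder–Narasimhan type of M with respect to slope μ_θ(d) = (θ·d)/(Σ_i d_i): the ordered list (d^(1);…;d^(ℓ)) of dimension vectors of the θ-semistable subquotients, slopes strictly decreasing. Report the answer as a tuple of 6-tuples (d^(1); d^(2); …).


Via rank(M_{q-1}∘⋯∘M_p): M ≅ I[1,1]^2, I[1,2], I[1,6], I[3,5], I[5,5].
μ_θ-semistable layers: μ^(1)=11; μ^(2)=4; μ^(3)=1/2; μ^(4)=-3; μ^(5)=-10

((2, 0, 0, 0, 0, 0); (1, 1, 0, 0, 0, 0); (0, 0, 0, 1, 1, 0); (1, 1, 2, 1, 1, 1); (0, 0, 0, 0, 1, 0))


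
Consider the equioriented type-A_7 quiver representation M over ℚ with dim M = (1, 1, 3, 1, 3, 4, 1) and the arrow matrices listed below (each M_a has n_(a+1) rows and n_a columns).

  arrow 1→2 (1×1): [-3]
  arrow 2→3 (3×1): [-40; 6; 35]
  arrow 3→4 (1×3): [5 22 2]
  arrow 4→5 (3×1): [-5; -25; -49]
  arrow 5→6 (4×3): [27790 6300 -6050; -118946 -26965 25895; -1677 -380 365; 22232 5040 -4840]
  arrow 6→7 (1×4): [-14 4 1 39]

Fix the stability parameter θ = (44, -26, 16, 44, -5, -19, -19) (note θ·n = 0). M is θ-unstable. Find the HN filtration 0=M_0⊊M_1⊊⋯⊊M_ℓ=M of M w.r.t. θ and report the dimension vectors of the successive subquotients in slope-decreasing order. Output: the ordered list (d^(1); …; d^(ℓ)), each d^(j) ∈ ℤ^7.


Barcode: M ≅ I[1,5], I[3,3]^2, I[5,6], I[5,7], I[6,6]^2. HN layers by μ_θ (6 steps, strictly decreasing):
  μ^(1)=39/2; μ^(2)=16; μ^(3)=9; μ^(4)=-12; μ^(5)=-43/3; μ^(6)=-19

((0, 0, 0, 1, 1, 0, 0); (0, 0, 3, 0, 0, 0, 0); (1, 1, 0, 0, 0, 0, 0); (0, 0, 0, 0, 1, 1, 0); (0, 0, 0, 0, 1, 1, 1); (0, 0, 0, 0, 0, 2, 0))


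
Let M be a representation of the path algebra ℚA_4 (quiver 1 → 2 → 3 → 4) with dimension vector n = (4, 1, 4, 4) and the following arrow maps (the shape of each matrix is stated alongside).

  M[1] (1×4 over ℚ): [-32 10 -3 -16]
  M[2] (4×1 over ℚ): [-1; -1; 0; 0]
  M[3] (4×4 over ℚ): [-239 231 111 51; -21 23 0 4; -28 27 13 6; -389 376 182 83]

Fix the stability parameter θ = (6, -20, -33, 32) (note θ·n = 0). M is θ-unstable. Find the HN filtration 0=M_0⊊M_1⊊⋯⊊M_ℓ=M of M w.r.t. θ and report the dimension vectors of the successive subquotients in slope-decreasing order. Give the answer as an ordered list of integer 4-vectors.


Barcode: M ≅ I[1,1]^3, I[1,4], I[3,4]^3. HN layers by μ_θ (4 steps, strictly decreasing):
  μ^(1)=32; μ^(2)=6; μ^(3)=-47/3; μ^(4)=-33

((0, 0, 0, 4); (3, 0, 0, 0); (1, 1, 1, 0); (0, 0, 3, 0))


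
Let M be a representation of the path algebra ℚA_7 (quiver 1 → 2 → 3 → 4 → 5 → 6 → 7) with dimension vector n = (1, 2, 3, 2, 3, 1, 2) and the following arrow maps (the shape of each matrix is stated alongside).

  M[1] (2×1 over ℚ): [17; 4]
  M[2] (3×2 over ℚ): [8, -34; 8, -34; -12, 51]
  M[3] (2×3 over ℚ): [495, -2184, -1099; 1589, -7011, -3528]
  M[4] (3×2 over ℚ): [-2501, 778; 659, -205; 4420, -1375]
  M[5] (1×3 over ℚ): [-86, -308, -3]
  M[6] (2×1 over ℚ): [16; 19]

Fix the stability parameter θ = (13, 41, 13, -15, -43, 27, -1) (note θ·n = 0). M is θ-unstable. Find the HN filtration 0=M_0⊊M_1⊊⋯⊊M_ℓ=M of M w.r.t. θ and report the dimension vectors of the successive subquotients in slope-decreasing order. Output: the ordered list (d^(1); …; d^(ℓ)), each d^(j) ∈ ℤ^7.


Barcode: M ≅ I[1,2], I[2,7], I[3,3], I[3,5], I[5,5], I[7,7]. HN layers by μ_θ (5 steps, strictly decreasing):
  μ^(1)=41; μ^(2)=13; μ^(3)=-1; μ^(4)=-15; μ^(5)=-43

((0, 1, 0, 0, 0, 0, 0); (1, 0, 1, 0, 0, 1, 1); (0, 1, 1, 1, 1, 0, 1); (0, 0, 1, 1, 1, 0, 0); (0, 0, 0, 0, 1, 0, 0))


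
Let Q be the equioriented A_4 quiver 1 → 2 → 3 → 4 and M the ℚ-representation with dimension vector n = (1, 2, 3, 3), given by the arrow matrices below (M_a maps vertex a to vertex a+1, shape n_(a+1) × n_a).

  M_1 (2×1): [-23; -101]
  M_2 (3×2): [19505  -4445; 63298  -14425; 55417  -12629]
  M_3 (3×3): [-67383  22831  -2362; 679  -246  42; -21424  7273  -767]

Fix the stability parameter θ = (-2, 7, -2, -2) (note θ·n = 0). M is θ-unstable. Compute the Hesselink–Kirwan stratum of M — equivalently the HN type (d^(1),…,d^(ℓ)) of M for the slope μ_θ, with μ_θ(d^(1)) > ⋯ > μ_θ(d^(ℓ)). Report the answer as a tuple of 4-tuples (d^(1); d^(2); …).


Interval decomposition of M: I[1,4], I[2,4], I[3,4].
HN type (ℓ=2): μ^(1)=1; μ^(2)=-2

((0, 2, 2, 2); (1, 0, 1, 1))
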